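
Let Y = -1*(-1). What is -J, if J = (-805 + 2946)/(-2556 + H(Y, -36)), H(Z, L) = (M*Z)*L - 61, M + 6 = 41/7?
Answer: 14987/18283 ≈ 0.81972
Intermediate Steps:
Y = 1
M = -⅐ (M = -6 + 41/7 = -⅐ ≈ -0.14286)
H(Z, L) = -61 - L*Z/7 (H(Z, L) = (-Z/7)*L - 61 = -L*Z/7 - 61 = -61 - L*Z/7)
J = -14987/18283 (J = (-805 + 2946)/(-2556 + (-61 - ⅐*(-36)*1)) = 2141/(-2556 + (-61 + 36/7)) = 2141/(-2556 - 391/7) = 2141/(-18283/7) = 2141*(-7/18283) = -14987/18283 ≈ -0.81972)
-J = -1*(-14987/18283) = 14987/18283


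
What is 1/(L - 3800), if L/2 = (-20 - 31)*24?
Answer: -1/6248 ≈ -0.00016005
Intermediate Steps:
L = -2448 (L = 2*((-20 - 31)*24) = 2*(-51*24) = 2*(-1224) = -2448)
1/(L - 3800) = 1/(-2448 - 3800) = 1/(-6248) = -1/6248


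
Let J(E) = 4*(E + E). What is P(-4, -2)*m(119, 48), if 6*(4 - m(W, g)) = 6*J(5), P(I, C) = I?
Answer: 144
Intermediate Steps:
J(E) = 8*E (J(E) = 4*(2*E) = 8*E)
m(W, g) = -36 (m(W, g) = 4 - 8*5 = 4 - 40 = -36)
P(-4, -2)*m(119, 48) = -4*(-36) = 144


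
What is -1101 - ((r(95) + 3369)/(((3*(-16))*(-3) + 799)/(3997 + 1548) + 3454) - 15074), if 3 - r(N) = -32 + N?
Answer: 267611732524/19153373 ≈ 13972.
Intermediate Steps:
r(N) = 35 - N (r(N) = 3 - (-32 + N) = 3 + (32 - N) = 35 - N)
-1101 - ((r(95) + 3369)/(((3*(-16))*(-3) + 799)/(3997 + 1548) + 3454) - 15074) = -1101 - (((35 - 1*95) + 3369)/(((3*(-16))*(-3) + 799)/(3997 + 1548) + 3454) - 15074) = -1101 - (((35 - 95) + 3369)/((-48*(-3) + 799)/5545 + 3454) - 15074) = -1101 - ((-60 + 3369)/((144 + 799)*(1/5545) + 3454) - 15074) = -1101 - (3309/(943*(1/5545) + 3454) - 15074) = -1101 - (3309/(943/5545 + 3454) - 15074) = -1101 - (3309/(19153373/5545) - 15074) = -1101 - (3309*(5545/19153373) - 15074) = -1101 - (18348405/19153373 - 15074) = -1101 - 1*(-288699596197/19153373) = -1101 + 288699596197/19153373 = 267611732524/19153373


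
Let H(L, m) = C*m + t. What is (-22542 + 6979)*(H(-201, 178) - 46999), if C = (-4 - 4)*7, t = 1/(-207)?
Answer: 183521541710/207 ≈ 8.8658e+8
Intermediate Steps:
t = -1/207 ≈ -0.0048309
C = -56 (C = -8*7 = -56)
H(L, m) = -1/207 - 56*m (H(L, m) = -56*m - 1/207 = -1/207 - 56*m)
(-22542 + 6979)*(H(-201, 178) - 46999) = (-22542 + 6979)*((-1/207 - 56*178) - 46999) = -15563*((-1/207 - 9968) - 46999) = -15563*(-2063377/207 - 46999) = -15563*(-11792170/207) = 183521541710/207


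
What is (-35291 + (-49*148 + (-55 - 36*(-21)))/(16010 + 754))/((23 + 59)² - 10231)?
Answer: 591624875/58791348 ≈ 10.063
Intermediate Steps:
(-35291 + (-49*148 + (-55 - 36*(-21)))/(16010 + 754))/((23 + 59)² - 10231) = (-35291 + (-7252 + (-55 + 756))/16764)/(82² - 10231) = (-35291 + (-7252 + 701)*(1/16764))/(6724 - 10231) = (-35291 - 6551*1/16764)/(-3507) = (-35291 - 6551/16764)*(-1/3507) = -591624875/16764*(-1/3507) = 591624875/58791348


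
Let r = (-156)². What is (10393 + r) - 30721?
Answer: 4008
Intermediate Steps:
r = 24336
(10393 + r) - 30721 = (10393 + 24336) - 30721 = 34729 - 30721 = 4008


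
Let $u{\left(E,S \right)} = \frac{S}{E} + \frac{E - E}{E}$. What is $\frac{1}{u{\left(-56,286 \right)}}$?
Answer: $- \frac{28}{143} \approx -0.1958$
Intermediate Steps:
$u{\left(E,S \right)} = \frac{S}{E}$ ($u{\left(E,S \right)} = \frac{S}{E} + \frac{0}{E} = \frac{S}{E} + 0 = \frac{S}{E}$)
$\frac{1}{u{\left(-56,286 \right)}} = \frac{1}{286 \frac{1}{-56}} = \frac{1}{286 \left(- \frac{1}{56}\right)} = \frac{1}{- \frac{143}{28}} = - \frac{28}{143}$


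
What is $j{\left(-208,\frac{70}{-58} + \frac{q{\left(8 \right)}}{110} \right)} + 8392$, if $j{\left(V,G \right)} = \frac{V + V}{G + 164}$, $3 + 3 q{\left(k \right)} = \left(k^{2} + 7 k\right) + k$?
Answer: $\frac{2620117688}{312311} \approx 8389.5$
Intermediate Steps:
$q{\left(k \right)} = -1 + \frac{k^{2}}{3} + \frac{8 k}{3}$ ($q{\left(k \right)} = -1 + \frac{\left(k^{2} + 7 k\right) + k}{3} = -1 + \frac{k^{2} + 8 k}{3} = -1 + \left(\frac{k^{2}}{3} + \frac{8 k}{3}\right) = -1 + \frac{k^{2}}{3} + \frac{8 k}{3}$)
$j{\left(V,G \right)} = \frac{2 V}{164 + G}$
$j{\left(-208,\frac{70}{-58} + \frac{q{\left(8 \right)}}{110} \right)} + 8392 = 2 \left(-208\right) \frac{1}{164 + \left(\frac{70}{-58} + \frac{-1 + \frac{8^{2}}{3} + \frac{8}{3} \cdot 8}{110}\right)} + 8392 = 2 \left(-208\right) \frac{1}{164 + \left(70 \left(- \frac{1}{58}\right) + \left(-1 + \frac{1}{3} \cdot 64 + \frac{64}{3}\right) \frac{1}{110}\right)} + 8392 = 2 \left(-208\right) \frac{1}{164 - \left(\frac{35}{29} - \left(-1 + \frac{64}{3} + \frac{64}{3}\right) \frac{1}{110}\right)} + 8392 = 2 \left(-208\right) \frac{1}{164 + \left(- \frac{35}{29} + \frac{125}{3} \cdot \frac{1}{110}\right)} + 8392 = 2 \left(-208\right) \frac{1}{164 + \left(- \frac{35}{29} + \frac{25}{66}\right)} + 8392 = 2 \left(-208\right) \frac{1}{164 - \frac{1585}{1914}} + 8392 = 2 \left(-208\right) \frac{1}{\frac{312311}{1914}} + 8392 = 2 \left(-208\right) \frac{1914}{312311} + 8392 = - \frac{796224}{312311} + 8392 = \frac{2620117688}{312311}$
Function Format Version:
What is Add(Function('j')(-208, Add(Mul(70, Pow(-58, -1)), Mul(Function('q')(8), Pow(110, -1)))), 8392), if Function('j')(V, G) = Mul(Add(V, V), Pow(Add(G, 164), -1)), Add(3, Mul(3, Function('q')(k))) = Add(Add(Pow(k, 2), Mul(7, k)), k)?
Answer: Rational(2620117688, 312311) ≈ 8389.5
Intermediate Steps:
Function('q')(k) = Add(-1, Mul(Rational(1, 3), Pow(k, 2)), Mul(Rational(8, 3), k)) (Function('q')(k) = Add(-1, Mul(Rational(1, 3), Add(Add(Pow(k, 2), Mul(7, k)), k))) = Add(-1, Mul(Rational(1, 3), Add(Pow(k, 2), Mul(8, k)))) = Add(-1, Add(Mul(Rational(1, 3), Pow(k, 2)), Mul(Rational(8, 3), k))) = Add(-1, Mul(Rational(1, 3), Pow(k, 2)), Mul(Rational(8, 3), k)))
Function('j')(V, G) = Mul(2, V, Pow(Add(164, G), -1)) (Function('j')(V, G) = Mul(Mul(2, V), Pow(Add(164, G), -1)) = Mul(2, V, Pow(Add(164, G), -1)))
Add(Function('j')(-208, Add(Mul(70, Pow(-58, -1)), Mul(Function('q')(8), Pow(110, -1)))), 8392) = Add(Mul(2, -208, Pow(Add(164, Add(Mul(70, Pow(-58, -1)), Mul(Add(-1, Mul(Rational(1, 3), Pow(8, 2)), Mul(Rational(8, 3), 8)), Pow(110, -1)))), -1)), 8392) = Add(Mul(2, -208, Pow(Add(164, Add(Mul(70, Rational(-1, 58)), Mul(Add(-1, Mul(Rational(1, 3), 64), Rational(64, 3)), Rational(1, 110)))), -1)), 8392) = Add(Mul(2, -208, Pow(Add(164, Add(Rational(-35, 29), Mul(Add(-1, Rational(64, 3), Rational(64, 3)), Rational(1, 110)))), -1)), 8392) = Add(Mul(2, -208, Pow(Add(164, Add(Rational(-35, 29), Mul(Rational(125, 3), Rational(1, 110)))), -1)), 8392) = Add(Mul(2, -208, Pow(Add(164, Add(Rational(-35, 29), Rational(25, 66))), -1)), 8392) = Add(Mul(2, -208, Pow(Add(164, Rational(-1585, 1914)), -1)), 8392) = Add(Mul(2, -208, Pow(Rational(312311, 1914), -1)), 8392) = Add(Mul(2, -208, Rational(1914, 312311)), 8392) = Add(Rational(-796224, 312311), 8392) = Rational(2620117688, 312311)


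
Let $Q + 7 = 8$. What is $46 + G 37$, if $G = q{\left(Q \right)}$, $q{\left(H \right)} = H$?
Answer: $83$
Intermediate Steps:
$Q = 1$ ($Q = -7 + 8 = 1$)
$G = 1$
$46 + G 37 = 46 + 1 \cdot 37 = 46 + 37 = 83$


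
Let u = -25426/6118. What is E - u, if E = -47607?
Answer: -145617100/3059 ≈ -47603.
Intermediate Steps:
u = -12713/3059 (u = -25426*1/6118 = -12713/3059 ≈ -4.1559)
E - u = -47607 - 1*(-12713/3059) = -47607 + 12713/3059 = -145617100/3059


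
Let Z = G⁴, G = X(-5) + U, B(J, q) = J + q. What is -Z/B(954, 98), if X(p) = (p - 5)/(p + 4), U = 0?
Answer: -2500/263 ≈ -9.5057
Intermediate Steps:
X(p) = (-5 + p)/(4 + p)
G = 10 (G = (-5 - 5)/(4 - 5) + 0 = -10/(-1) + 0 = -1*(-10) + 0 = 10 + 0 = 10)
Z = 10000 (Z = 10⁴ = 10000)
-Z/B(954, 98) = -10000/(954 + 98) = -10000/1052 = -1*2500/263 = -2500/263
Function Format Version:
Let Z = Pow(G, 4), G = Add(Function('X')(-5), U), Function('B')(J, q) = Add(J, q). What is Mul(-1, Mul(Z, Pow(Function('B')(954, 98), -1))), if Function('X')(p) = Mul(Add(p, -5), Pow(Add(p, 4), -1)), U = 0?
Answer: Rational(-2500, 263) ≈ -9.5057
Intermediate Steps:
Function('X')(p) = Mul(Pow(Add(4, p), -1), Add(-5, p)) (Function('X')(p) = Mul(Add(-5, p), Pow(Add(4, p), -1)) = Mul(Pow(Add(4, p), -1), Add(-5, p)))
G = 10 (G = Add(Mul(Pow(Add(4, -5), -1), Add(-5, -5)), 0) = Add(Mul(Pow(-1, -1), -10), 0) = Add(Mul(-1, -10), 0) = Add(10, 0) = 10)
Z = 10000 (Z = Pow(10, 4) = 10000)
Mul(-1, Mul(Z, Pow(Function('B')(954, 98), -1))) = Mul(-1, Mul(10000, Pow(Add(954, 98), -1))) = Mul(-1, Mul(10000, Pow(1052, -1))) = Mul(-1, Mul(10000, Rational(1, 1052))) = Mul(-1, Rational(2500, 263)) = Rational(-2500, 263)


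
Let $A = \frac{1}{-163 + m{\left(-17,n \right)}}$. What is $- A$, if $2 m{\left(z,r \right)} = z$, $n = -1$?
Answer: $\frac{2}{343} \approx 0.0058309$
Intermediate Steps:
$m{\left(z,r \right)} = \frac{z}{2}$
$A = - \frac{2}{343}$ ($A = \frac{1}{-163 + \frac{1}{2} \left(-17\right)} = \frac{1}{-163 - \frac{17}{2}} = \frac{1}{- \frac{343}{2}} = - \frac{2}{343} \approx -0.0058309$)
$- A = \left(-1\right) \left(- \frac{2}{343}\right) = \frac{2}{343}$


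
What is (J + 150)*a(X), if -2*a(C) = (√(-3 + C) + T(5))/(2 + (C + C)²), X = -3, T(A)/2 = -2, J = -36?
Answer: 6 - 3*I*√6/2 ≈ 6.0 - 3.6742*I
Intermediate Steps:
T(A) = -4 (T(A) = 2*(-2) = -4)
a(C) = -(-4 + √(-3 + C))/(2*(2 + 4*C²)) (a(C) = -(√(-3 + C) - 4)/(2*(2 + (C + C)²)) = -(-4 + √(-3 + C))/(2*(2 + (2*C)²)) = -(-4 + √(-3 + C))/(2*(2 + 4*C²)))
(J + 150)*a(X) = (-36 + 150)*((4 - √(-3 - 3))/(4*(1 + 2*(-3)²))) = 114*((4 - √(-6))/(4*(1 + 2*9))) = 114*((4 - I*√6)/(4*(1 + 18))) = 114*((¼)*(4 - I*√6)/19) = 114*((¼)*(1/19)*(4 - I*√6)) = 114*(1/19 - I*√6/76) = 6 - 3*I*√6/2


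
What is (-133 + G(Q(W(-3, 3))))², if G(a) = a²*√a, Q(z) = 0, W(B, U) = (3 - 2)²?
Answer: 17689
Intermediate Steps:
W(B, U) = 1 (W(B, U) = 1² = 1)
G(a) = a^(5/2)
(-133 + G(Q(W(-3, 3))))² = (-133 + 0^(5/2))² = (-133 + 0)² = (-133)² = 17689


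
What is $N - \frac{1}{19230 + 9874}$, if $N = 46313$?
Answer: $\frac{1347893551}{29104} \approx 46313.0$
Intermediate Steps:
$N - \frac{1}{19230 + 9874} = 46313 - \frac{1}{19230 + 9874} = 46313 - \frac{1}{29104} = \frac{1347893551}{29104}$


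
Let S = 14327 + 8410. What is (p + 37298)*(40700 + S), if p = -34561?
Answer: 173627069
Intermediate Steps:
S = 22737
(p + 37298)*(40700 + S) = (-34561 + 37298)*(40700 + 22737) = 2737*63437 = 173627069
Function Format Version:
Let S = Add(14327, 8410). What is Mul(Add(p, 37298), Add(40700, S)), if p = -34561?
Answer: 173627069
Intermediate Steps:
S = 22737
Mul(Add(p, 37298), Add(40700, S)) = Mul(Add(-34561, 37298), Add(40700, 22737)) = Mul(2737, 63437) = 173627069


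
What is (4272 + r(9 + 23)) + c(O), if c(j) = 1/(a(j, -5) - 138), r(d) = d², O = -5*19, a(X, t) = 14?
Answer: 656703/124 ≈ 5296.0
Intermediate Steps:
O = -95
c(j) = -1/124 (c(j) = 1/(14 - 138) = 1/(-124) = -1/124)
(4272 + r(9 + 23)) + c(O) = (4272 + (9 + 23)²) - 1/124 = (4272 + 32²) - 1/124 = (4272 + 1024) - 1/124 = 5296 - 1/124 = 656703/124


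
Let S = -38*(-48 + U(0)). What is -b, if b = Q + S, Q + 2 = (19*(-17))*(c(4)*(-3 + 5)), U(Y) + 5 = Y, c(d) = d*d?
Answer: 8324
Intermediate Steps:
c(d) = d²
U(Y) = -5 + Y
Q = -10338 (Q = -2 + (19*(-17))*(4²*(-3 + 5)) = -2 - 5168*2 = -2 - 323*32 = -2 - 10336 = -10338)
S = 2014 (S = -38*(-48 + (-5 + 0)) = -38*(-48 - 5) = -38*(-53) = 2014)
b = -8324 (b = -10338 + 2014 = -8324)
-b = -1*(-8324) = 8324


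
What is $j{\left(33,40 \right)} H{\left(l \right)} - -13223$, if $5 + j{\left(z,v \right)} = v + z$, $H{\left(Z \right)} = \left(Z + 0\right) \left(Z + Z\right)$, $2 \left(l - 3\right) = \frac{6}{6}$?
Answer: $14889$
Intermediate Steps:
$l = \frac{7}{2}$ ($l = 3 + \frac{6 \cdot \frac{1}{6}}{2} = 3 + \frac{1}{2} \cdot 1 = 3 + \frac{1}{2} = \frac{7}{2} \approx 3.5$)
$H{\left(Z \right)} = 2 Z^{2}$ ($H{\left(Z \right)} = Z 2 Z = 2 Z^{2}$)
$j{\left(z,v \right)} = -5 + v + z$ ($j{\left(z,v \right)} = -5 + \left(v + z\right) = -5 + v + z$)
$j{\left(33,40 \right)} H{\left(l \right)} - -13223 = \left(-5 + 40 + 33\right) 2 \left(\frac{7}{2}\right)^{2} - -13223 = 68 \cdot 2 \cdot \frac{49}{4} + 13223 = 68 \cdot \frac{49}{2} + 13223 = 1666 + 13223 = 14889$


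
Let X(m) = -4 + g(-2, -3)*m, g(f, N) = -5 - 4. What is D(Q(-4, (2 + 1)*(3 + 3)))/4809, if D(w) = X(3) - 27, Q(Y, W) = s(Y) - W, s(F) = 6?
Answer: -58/4809 ≈ -0.012061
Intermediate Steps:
g(f, N) = -9
X(m) = -4 - 9*m
Q(Y, W) = 6 - W
D(w) = -58 (D(w) = (-4 - 9*3) - 27 = (-4 - 27) - 27 = -31 - 27 = -58)
D(Q(-4, (2 + 1)*(3 + 3)))/4809 = -58/4809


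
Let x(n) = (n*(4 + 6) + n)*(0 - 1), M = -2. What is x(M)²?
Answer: 484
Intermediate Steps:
x(n) = -11*n (x(n) = (n*10 + n)*(-1) = (10*n + n)*(-1) = (11*n)*(-1) = -11*n)
x(M)² = (-11*(-2))² = 22² = 484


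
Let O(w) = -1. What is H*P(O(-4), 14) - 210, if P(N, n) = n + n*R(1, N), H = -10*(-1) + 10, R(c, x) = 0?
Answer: 70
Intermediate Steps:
H = 20 (H = 10 + 10 = 20)
P(N, n) = n (P(N, n) = n + n*0 = n + 0 = n)
H*P(O(-4), 14) - 210 = 20*14 - 210 = 280 - 210 = 70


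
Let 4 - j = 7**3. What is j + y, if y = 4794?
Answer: 4455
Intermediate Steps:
j = -339 (j = 4 - 1*7**3 = 4 - 1*343 = 4 - 343 = -339)
j + y = -339 + 4794 = 4455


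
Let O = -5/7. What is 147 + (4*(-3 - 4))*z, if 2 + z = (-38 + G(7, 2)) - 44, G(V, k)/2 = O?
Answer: 2539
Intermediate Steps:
O = -5/7 (O = -5*⅐ = -5/7 ≈ -0.71429)
G(V, k) = -10/7 (G(V, k) = 2*(-5/7) = -10/7)
z = -598/7 (z = -2 + ((-38 - 10/7) - 44) = -2 + (-276/7 - 44) = -2 - 584/7 = -598/7 ≈ -85.429)
147 + (4*(-3 - 4))*z = 147 + (4*(-3 - 4))*(-598/7) = 147 + (4*(-7))*(-598/7) = 147 - 28*(-598/7) = 147 + 2392 = 2539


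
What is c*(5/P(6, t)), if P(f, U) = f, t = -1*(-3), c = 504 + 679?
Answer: 5915/6 ≈ 985.83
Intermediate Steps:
c = 1183
t = 3
c*(5/P(6, t)) = 1183*(5/6) = 1183*(5*(⅙)) = 1183*(⅚) = 5915/6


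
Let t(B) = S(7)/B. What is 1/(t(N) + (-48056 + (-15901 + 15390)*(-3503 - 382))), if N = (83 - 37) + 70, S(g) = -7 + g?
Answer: 1/1937179 ≈ 5.1621e-7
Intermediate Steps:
N = 116 (N = 46 + 70 = 116)
t(B) = 0 (t(B) = (-7 + 7)/B = 0/B = 0)
1/(t(N) + (-48056 + (-15901 + 15390)*(-3503 - 382))) = 1/(0 + (-48056 + (-15901 + 15390)*(-3503 - 382))) = 1/(0 + (-48056 - 511*(-3885))) = 1/(0 + (-48056 + 1985235)) = 1/(0 + 1937179) = 1/1937179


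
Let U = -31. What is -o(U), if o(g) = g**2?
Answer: -961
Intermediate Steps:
-o(U) = -1*(-31)**2 = -1*961 = -961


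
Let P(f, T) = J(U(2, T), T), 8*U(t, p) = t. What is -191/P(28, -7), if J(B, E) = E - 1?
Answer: 191/8 ≈ 23.875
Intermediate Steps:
U(t, p) = t/8
J(B, E) = -1 + E
P(f, T) = -1 + T
-191/P(28, -7) = -191/(-1 - 7) = -191/(-8) = -191*(-1/8) = 191/8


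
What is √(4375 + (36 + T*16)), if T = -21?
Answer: 5*√163 ≈ 63.836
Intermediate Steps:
√(4375 + (36 + T*16)) = √(4375 + (36 - 21*16)) = √(4375 + (36 - 336)) = √(4375 - 300) = √4075 = 5*√163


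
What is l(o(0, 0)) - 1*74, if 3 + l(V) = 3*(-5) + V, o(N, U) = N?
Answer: -92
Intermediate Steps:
l(V) = -18 + V (l(V) = -3 + (3*(-5) + V) = -3 + (-15 + V) = -18 + V)
l(o(0, 0)) - 1*74 = (-18 + 0) - 1*74 = -18 - 74 = -92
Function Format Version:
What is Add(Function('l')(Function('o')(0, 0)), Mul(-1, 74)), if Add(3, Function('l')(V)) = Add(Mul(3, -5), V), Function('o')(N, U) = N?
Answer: -92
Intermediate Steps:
Function('l')(V) = Add(-18, V) (Function('l')(V) = Add(-3, Add(Mul(3, -5), V)) = Add(-3, Add(-15, V)) = Add(-18, V))
Add(Function('l')(Function('o')(0, 0)), Mul(-1, 74)) = Add(Add(-18, 0), Mul(-1, 74)) = Add(-18, -74) = -92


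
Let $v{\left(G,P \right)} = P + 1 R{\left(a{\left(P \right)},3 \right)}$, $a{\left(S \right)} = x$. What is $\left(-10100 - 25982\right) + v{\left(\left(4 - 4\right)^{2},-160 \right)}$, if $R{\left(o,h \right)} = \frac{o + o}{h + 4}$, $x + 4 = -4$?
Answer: $- \frac{253710}{7} \approx -36244.0$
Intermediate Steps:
$x = -8$ ($x = -4 - 4 = -8$)
$a{\left(S \right)} = -8$
$R{\left(o,h \right)} = \frac{2 o}{4 + h}$
$v{\left(G,P \right)} = - \frac{16}{7} + P$ ($v{\left(G,P \right)} = P + 1 \cdot 2 \left(-8\right) \frac{1}{4 + 3} = P + 1 \cdot 2 \left(-8\right) \frac{1}{7} = P + 1 \left(- \frac{16}{7}\right) = P - \frac{16}{7} = - \frac{16}{7} + P$)
$\left(-10100 - 25982\right) + v{\left(\left(4 - 4\right)^{2},-160 \right)} = \left(-10100 - 25982\right) - \frac{1136}{7} = -36082 - \frac{1136}{7} = - \frac{253710}{7}$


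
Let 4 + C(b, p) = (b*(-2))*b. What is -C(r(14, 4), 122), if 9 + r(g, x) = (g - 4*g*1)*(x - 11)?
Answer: 162454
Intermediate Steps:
r(g, x) = -9 - 3*g*(-11 + x) (r(g, x) = -9 + (g - 4*g*1)*(x - 11) = -9 + (g - 4*g)*(-11 + x) = -9 + (-3*g)*(-11 + x) = -9 - 3*g*(-11 + x))
C(b, p) = -4 - 2*b**2 (C(b, p) = -4 + (b*(-2))*b = -4 + (-2*b)*b = -4 - 2*b**2)
-C(r(14, 4), 122) = -(-4 - 2*(-9 + 33*14 - 3*14*4)**2) = -(-4 - 2*(-9 + 462 - 168)**2) = -(-4 - 2*285**2) = -(-4 - 2*81225) = -(-4 - 162450) = -1*(-162454) = 162454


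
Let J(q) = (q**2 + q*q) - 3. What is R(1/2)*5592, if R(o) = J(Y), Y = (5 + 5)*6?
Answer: 40245624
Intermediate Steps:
Y = 60 (Y = 10*6 = 60)
J(q) = -3 + 2*q**2 (J(q) = (q**2 + q**2) - 3 = 2*q**2 - 3 = -3 + 2*q**2)
R(o) = 7197 (R(o) = -3 + 2*60**2 = -3 + 2*3600 = -3 + 7200 = 7197)
R(1/2)*5592 = 7197*5592 = 40245624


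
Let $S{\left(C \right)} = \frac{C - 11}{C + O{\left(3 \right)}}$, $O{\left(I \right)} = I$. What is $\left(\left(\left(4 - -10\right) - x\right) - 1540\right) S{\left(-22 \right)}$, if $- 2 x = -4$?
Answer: $- \frac{50424}{19} \approx -2653.9$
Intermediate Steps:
$x = 2$ ($x = \left(- \frac{1}{2}\right) \left(-4\right) = 2$)
$S{\left(C \right)} = \frac{-11 + C}{3 + C}$ ($S{\left(C \right)} = \frac{C - 11}{C + 3} = \frac{-11 + C}{3 + C}$)
$\left(\left(\left(4 - -10\right) - x\right) - 1540\right) S{\left(-22 \right)} = \left(\left(\left(4 - -10\right) - 2\right) - 1540\right) \frac{-11 - 22}{3 - 22} = \left(\left(\left(4 + 10\right) - 2\right) - 1540\right) \frac{1}{-19} \left(-33\right) = \left(\left(14 - 2\right) - 1540\right) \left(\left(- \frac{1}{19}\right) \left(-33\right)\right) = \left(12 - 1540\right) \frac{33}{19} = \left(-1528\right) \frac{33}{19} = - \frac{50424}{19}$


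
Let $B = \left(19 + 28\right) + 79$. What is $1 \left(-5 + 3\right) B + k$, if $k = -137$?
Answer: $-389$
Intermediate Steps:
$B = 126$ ($B = 47 + 79 = 126$)
$1 \left(-5 + 3\right) B + k = 1 \left(-5 + 3\right) 126 - 137 = 1 \left(-2\right) 126 - 137 = \left(-2\right) 126 - 137 = -252 - 137 = -389$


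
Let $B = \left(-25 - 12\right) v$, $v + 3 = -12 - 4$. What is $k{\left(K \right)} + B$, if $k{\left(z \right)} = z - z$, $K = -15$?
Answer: $703$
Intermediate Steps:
$v = -19$ ($v = -3 - 16 = -19$)
$B = 703$ ($B = \left(-25 - 12\right) \left(-19\right) = \left(-37\right) \left(-19\right) = 703$)
$k{\left(z \right)} = 0$
$k{\left(K \right)} + B = 0 + 703 = 703$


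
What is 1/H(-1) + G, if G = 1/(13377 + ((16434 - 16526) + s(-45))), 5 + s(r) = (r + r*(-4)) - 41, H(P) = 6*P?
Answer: -1114/6687 ≈ -0.16659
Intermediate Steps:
s(r) = -46 - 3*r (s(r) = -5 + ((r + r*(-4)) - 41) = -5 + ((r - 4*r) - 41) = -5 + (-3*r - 41) = -5 + (-41 - 3*r) = -46 - 3*r)
G = 1/13374 (G = 1/(13377 + ((16434 - 16526) + (-46 - 3*(-45)))) = 1/(13377 + (-92 + (-46 + 135))) = 1/(13377 + (-92 + 89)) = 1/(13377 - 3) = 1/13374 ≈ 7.4772e-5)
1/H(-1) + G = 1/(6*(-1)) + 1/13374 = 1/(-6) + 1/13374 = -1/6 + 1/13374 = -1114/6687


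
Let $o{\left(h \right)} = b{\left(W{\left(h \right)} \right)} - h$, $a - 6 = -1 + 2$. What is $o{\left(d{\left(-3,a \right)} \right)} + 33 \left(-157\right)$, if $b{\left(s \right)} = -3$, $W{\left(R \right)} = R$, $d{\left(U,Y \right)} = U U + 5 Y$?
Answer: $-5228$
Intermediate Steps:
$a = 7$ ($a = 6 + \left(-1 + 2\right) = 6 + 1 = 7$)
$d{\left(U,Y \right)} = U^{2} + 5 Y$
$o{\left(h \right)} = -3 - h$
$o{\left(d{\left(-3,a \right)} \right)} + 33 \left(-157\right) = \left(-3 - \left(\left(-3\right)^{2} + 5 \cdot 7\right)\right) + 33 \left(-157\right) = \left(-3 - \left(9 + 35\right)\right) - 5181 = \left(-3 - 44\right) - 5181 = -47 - 5181 = -5228$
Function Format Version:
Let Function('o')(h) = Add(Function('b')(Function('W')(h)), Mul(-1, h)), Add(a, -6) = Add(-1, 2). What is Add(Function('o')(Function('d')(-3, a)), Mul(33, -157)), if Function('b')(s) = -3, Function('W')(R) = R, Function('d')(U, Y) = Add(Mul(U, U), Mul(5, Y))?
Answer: -5228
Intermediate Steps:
a = 7 (a = Add(6, Add(-1, 2)) = Add(6, 1) = 7)
Function('d')(U, Y) = Add(Pow(U, 2), Mul(5, Y))
Function('o')(h) = Add(-3, Mul(-1, h))
Add(Function('o')(Function('d')(-3, a)), Mul(33, -157)) = Add(Add(-3, Mul(-1, Add(Pow(-3, 2), Mul(5, 7)))), Mul(33, -157)) = Add(Add(-3, Mul(-1, Add(9, 35))), -5181) = Add(Add(-3, Mul(-1, 44)), -5181) = Add(Add(-3, -44), -5181) = Add(-47, -5181) = -5228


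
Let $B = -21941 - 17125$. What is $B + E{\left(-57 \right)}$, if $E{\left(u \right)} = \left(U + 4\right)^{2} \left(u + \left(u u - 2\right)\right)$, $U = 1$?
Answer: $40684$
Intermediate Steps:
$B = -39066$
$E{\left(u \right)} = -50 + 25 u + 25 u^{2}$ ($E{\left(u \right)} = \left(1 + 4\right)^{2} \left(u + \left(u u - 2\right)\right) = 5^{2} \left(u + \left(u^{2} - 2\right)\right) = 25 \left(u + \left(-2 + u^{2}\right)\right) = 25 \left(-2 + u + u^{2}\right) = -50 + 25 u + 25 u^{2}$)
$B + E{\left(-57 \right)} = -39066 + \left(-50 + 25 \left(-57\right) + 25 \left(-57\right)^{2}\right) = -39066 - -79750 = -39066 + 79750 = 40684$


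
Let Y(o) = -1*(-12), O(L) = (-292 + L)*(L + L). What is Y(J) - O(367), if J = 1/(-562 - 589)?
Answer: -55038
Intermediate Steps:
O(L) = 2*L*(-292 + L) (O(L) = (-292 + L)*(2*L) = 2*L*(-292 + L))
J = -1/1151 (J = 1/(-1151) = -1/1151 ≈ -0.00086881)
Y(o) = 12
Y(J) - O(367) = 12 - 2*367*(-292 + 367) = 12 - 2*367*75 = 12 - 1*55050 = 12 - 55050 = -55038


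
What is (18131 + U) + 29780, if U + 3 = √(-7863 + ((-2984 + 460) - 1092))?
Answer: 47908 + I*√11479 ≈ 47908.0 + 107.14*I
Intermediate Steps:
U = -3 + I*√11479 (U = -3 + √(-7863 + ((-2984 + 460) - 1092)) = -3 + √(-7863 + (-2524 - 1092)) = -3 + √(-7863 - 3616) = -3 + √(-11479) = -3 + I*√11479 ≈ -3.0 + 107.14*I)
(18131 + U) + 29780 = (18131 + (-3 + I*√11479)) + 29780 = (18128 + I*√11479) + 29780 = 47908 + I*√11479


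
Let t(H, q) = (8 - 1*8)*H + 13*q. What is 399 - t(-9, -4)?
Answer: 451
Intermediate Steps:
t(H, q) = 13*q (t(H, q) = (8 - 8)*H + 13*q = 0*H + 13*q = 0 + 13*q = 13*q)
399 - t(-9, -4) = 399 - 13*(-4) = 399 - 1*(-52) = 399 + 52 = 451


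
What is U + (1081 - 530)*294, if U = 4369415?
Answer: 4531409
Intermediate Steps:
U + (1081 - 530)*294 = 4369415 + (1081 - 530)*294 = 4369415 + 551*294 = 4369415 + 161994 = 4531409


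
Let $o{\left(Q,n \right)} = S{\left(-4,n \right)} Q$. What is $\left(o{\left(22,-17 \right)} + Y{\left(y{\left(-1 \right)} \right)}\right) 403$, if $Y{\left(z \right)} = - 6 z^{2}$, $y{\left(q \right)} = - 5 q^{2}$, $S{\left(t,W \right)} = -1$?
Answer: $-69316$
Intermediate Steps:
$o{\left(Q,n \right)} = - Q$
$\left(o{\left(22,-17 \right)} + Y{\left(y{\left(-1 \right)} \right)}\right) 403 = \left(\left(-1\right) 22 - 6 \left(- 5 \left(-1\right)^{2}\right)^{2}\right) 403 = \left(-22 - 6 \left(\left(-5\right) 1\right)^{2}\right) 403 = \left(-22 - 6 \left(-5\right)^{2}\right) 403 = \left(-22 - 150\right) 403 = \left(-172\right) 403 = -69316$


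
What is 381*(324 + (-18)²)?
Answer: 246888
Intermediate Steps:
381*(324 + (-18)²) = 381*(324 + 324) = 381*648 = 246888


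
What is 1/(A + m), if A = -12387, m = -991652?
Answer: -1/1004039 ≈ -9.9598e-7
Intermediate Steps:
1/(A + m) = 1/(-12387 - 991652) = 1/(-1004039) = -1/1004039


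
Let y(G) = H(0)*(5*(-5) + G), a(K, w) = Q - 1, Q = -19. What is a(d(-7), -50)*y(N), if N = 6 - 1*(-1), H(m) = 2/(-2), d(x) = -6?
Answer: -360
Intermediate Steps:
H(m) = -1 (H(m) = 2*(-½) = -1)
a(K, w) = -20 (a(K, w) = -19 - 1 = -20)
N = 7 (N = 6 + 1 = 7)
y(G) = 25 - G (y(G) = -(5*(-5) + G) = -(-25 + G) = 25 - G)
a(d(-7), -50)*y(N) = -20*(25 - 1*7) = -20*(25 - 7) = -20*18 = -360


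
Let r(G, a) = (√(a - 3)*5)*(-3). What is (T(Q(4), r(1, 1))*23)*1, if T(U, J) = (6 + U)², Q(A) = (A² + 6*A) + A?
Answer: 57500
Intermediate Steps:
Q(A) = A² + 7*A
r(G, a) = -15*√(-3 + a) (r(G, a) = (√(-3 + a)*5)*(-3) = (5*√(-3 + a))*(-3) = -15*√(-3 + a))
(T(Q(4), r(1, 1))*23)*1 = ((6 + 4*(7 + 4))²*23)*1 = ((6 + 4*11)²*23)*1 = ((6 + 44)²*23)*1 = (50²*23)*1 = (2500*23)*1 = 57500*1 = 57500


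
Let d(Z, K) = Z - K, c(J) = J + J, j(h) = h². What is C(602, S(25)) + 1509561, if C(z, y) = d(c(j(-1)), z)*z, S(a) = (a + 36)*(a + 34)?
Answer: 1148361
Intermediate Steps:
c(J) = 2*J
S(a) = (34 + a)*(36 + a) (S(a) = (36 + a)*(34 + a) = (34 + a)*(36 + a))
C(z, y) = z*(2 - z) (C(z, y) = (2*(-1)² - z)*z = (2*1 - z)*z = (2 - z)*z = z*(2 - z))
C(602, S(25)) + 1509561 = 602*(2 - 1*602) + 1509561 = 602*(2 - 602) + 1509561 = 602*(-600) + 1509561 = -361200 + 1509561 = 1148361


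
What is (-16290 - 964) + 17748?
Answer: 494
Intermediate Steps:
(-16290 - 964) + 17748 = -17254 + 17748 = 494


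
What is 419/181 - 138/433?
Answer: 156449/78373 ≈ 1.9962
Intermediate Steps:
419/181 - 138/433 = 156449/78373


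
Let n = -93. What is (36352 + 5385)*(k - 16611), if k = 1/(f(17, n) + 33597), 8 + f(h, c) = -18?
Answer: -23274549567560/33571 ≈ -6.9329e+8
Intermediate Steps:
f(h, c) = -26 (f(h, c) = -8 - 18 = -26)
k = 1/33571 (k = 1/(-26 + 33597) = 1/33571 ≈ 2.9788e-5)
(36352 + 5385)*(k - 16611) = (36352 + 5385)*(1/33571 - 16611) = 41737*(-557647880/33571) = -23274549567560/33571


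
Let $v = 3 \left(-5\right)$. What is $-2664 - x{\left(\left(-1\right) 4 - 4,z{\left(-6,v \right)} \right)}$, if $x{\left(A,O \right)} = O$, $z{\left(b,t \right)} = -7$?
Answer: $-2657$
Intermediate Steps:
$v = -15$
$-2664 - x{\left(\left(-1\right) 4 - 4,z{\left(-6,v \right)} \right)} = -2664 - -7 = -2664 + 7 = -2657$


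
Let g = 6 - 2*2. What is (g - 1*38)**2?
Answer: 1296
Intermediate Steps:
g = 2 (g = 6 - 4 = 2)
(g - 1*38)**2 = (2 - 1*38)**2 = (2 - 38)**2 = (-36)**2 = 1296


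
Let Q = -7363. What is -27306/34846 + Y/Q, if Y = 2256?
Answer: -139833327/128285549 ≈ -1.0900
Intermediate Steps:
-27306/34846 + Y/Q = -27306/34846 + 2256/(-7363) = -27306*1/34846 + 2256*(-1/7363) = -13653/17423 - 2256/7363 = -139833327/128285549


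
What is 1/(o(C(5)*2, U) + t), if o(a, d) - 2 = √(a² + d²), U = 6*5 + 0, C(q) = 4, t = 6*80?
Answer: 1/480 - √241/115680 ≈ 0.0019491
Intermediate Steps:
t = 480
U = 30 (U = 30 + 0 = 30)
o(a, d) = 2 + √(a² + d²)
1/(o(C(5)*2, U) + t) = 1/((2 + √((4*2)² + 30²)) + 480) = 1/((2 + √(8² + 900)) + 480) = 1/((2 + √(64 + 900)) + 480) = 1/((2 + √964) + 480) = 1/((2 + 2*√241) + 480) = 1/(482 + 2*√241)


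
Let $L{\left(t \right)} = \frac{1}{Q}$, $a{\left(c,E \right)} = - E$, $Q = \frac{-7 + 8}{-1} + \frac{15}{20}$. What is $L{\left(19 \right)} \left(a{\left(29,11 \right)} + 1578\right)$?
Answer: $-6268$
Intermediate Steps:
$Q = - \frac{1}{4}$ ($Q = 1 \left(-1\right) + 15 \cdot \frac{1}{20} = -1 + \frac{3}{4} = - \frac{1}{4} \approx -0.25$)
$L{\left(t \right)} = -4$ ($L{\left(t \right)} = \frac{1}{- \frac{1}{4}} = -4$)
$L{\left(19 \right)} \left(a{\left(29,11 \right)} + 1578\right) = - 4 \left(\left(-1\right) 11 + 1578\right) = - 4 \left(-11 + 1578\right) = \left(-4\right) 1567 = -6268$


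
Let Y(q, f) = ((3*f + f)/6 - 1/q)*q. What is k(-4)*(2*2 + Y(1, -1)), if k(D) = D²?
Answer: 112/3 ≈ 37.333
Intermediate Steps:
Y(q, f) = q*(-1/q + 2*f/3) (Y(q, f) = ((4*f)*(⅙) - 1/q)*q = (2*f/3 - 1/q)*q = (-1/q + 2*f/3)*q = q*(-1/q + 2*f/3))
k(-4)*(2*2 + Y(1, -1)) = (-4)²*(2*2 + (-1 + (⅔)*(-1)*1)) = 16*(4 + (-1 - ⅔)) = 16*(4 - 5/3) = 16*(7/3) = 112/3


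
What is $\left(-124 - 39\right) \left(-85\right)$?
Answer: $13855$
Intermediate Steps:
$\left(-124 - 39\right) \left(-85\right) = \left(-163\right) \left(-85\right) = 13855$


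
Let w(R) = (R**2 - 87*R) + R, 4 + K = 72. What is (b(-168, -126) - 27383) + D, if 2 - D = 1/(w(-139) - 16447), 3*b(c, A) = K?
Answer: -1217008103/44484 ≈ -27358.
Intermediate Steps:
K = 68 (K = -4 + 72 = 68)
b(c, A) = 68/3 (b(c, A) = (1/3)*68 = 68/3)
w(R) = R**2 - 86*R
D = 29655/14828 (D = 2 - 1/(-139*(-86 - 139) - 16447) = 2 - 1/(-139*(-225) - 16447) = 2 - 1/(31275 - 16447) = 2 - 1/14828 = 29655/14828 ≈ 1.9999)
(b(-168, -126) - 27383) + D = (68/3 - 27383) + 29655/14828 = -82081/3 + 29655/14828 = -1217008103/44484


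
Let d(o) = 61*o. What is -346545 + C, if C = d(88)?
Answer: -341177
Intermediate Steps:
C = 5368 (C = 61*88 = 5368)
-346545 + C = -346545 + 5368 = -341177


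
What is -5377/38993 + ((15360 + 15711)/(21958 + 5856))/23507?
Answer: -3514398472643/25494547456114 ≈ -0.13785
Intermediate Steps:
-5377/38993 + ((15360 + 15711)/(21958 + 5856))/23507 = -5377*1/38993 + (31071/27814)*(1/23507) = -5377/38993 + (31071*(1/27814))*(1/23507) = -5377/38993 + (31071/27814)*(1/23507) = -5377/38993 + 31071/653823698 = -3514398472643/25494547456114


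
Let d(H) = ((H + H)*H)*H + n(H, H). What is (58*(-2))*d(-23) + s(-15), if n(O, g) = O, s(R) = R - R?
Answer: 2825412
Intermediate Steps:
s(R) = 0
d(H) = H + 2*H**3 (d(H) = ((H + H)*H)*H + H = ((2*H)*H)*H + H = (2*H**2)*H + H = 2*H**3 + H = H + 2*H**3)
(58*(-2))*d(-23) + s(-15) = (58*(-2))*(-23 + 2*(-23)**3) + 0 = -116*(-23 + 2*(-12167)) + 0 = -116*(-23 - 24334) + 0 = -116*(-24357) + 0 = 2825412 + 0 = 2825412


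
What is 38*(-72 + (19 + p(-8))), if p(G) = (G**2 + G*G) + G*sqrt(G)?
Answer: 2850 - 608*I*sqrt(2) ≈ 2850.0 - 859.84*I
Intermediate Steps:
p(G) = G**(3/2) + 2*G**2 (p(G) = (G**2 + G**2) + G**(3/2) = 2*G**2 + G**(3/2) = G**(3/2) + 2*G**2)
38*(-72 + (19 + p(-8))) = 38*(-72 + (19 + ((-8)**(3/2) + 2*(-8)**2))) = 38*(-72 + (19 + (-16*I*sqrt(2) + 2*64))) = 38*(-72 + (19 + (-16*I*sqrt(2) + 128))) = 38*(-72 + (19 + (128 - 16*I*sqrt(2)))) = 38*(-72 + (147 - 16*I*sqrt(2))) = 38*(75 - 16*I*sqrt(2)) = 2850 - 608*I*sqrt(2)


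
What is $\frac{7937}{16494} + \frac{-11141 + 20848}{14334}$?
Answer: $\frac{22823018}{19702083} \approx 1.1584$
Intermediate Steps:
$\frac{7937}{16494} + \frac{-11141 + 20848}{14334} = 7937 \cdot \frac{1}{16494} + 9707 \cdot \frac{1}{14334} = \frac{7937}{16494} + \frac{9707}{14334} = \frac{22823018}{19702083}$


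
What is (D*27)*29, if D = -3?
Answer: -2349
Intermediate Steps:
(D*27)*29 = -3*27*29 = -81*29 = -2349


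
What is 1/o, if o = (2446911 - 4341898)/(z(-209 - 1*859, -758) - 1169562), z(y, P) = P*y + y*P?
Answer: -3234/13633 ≈ -0.23722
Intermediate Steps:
z(y, P) = 2*P*y (z(y, P) = P*y + P*y = 2*P*y)
o = -13633/3234 (o = (2446911 - 4341898)/(2*(-758)*(-209 - 1*859) - 1169562) = -1894987/(2*(-758)*(-209 - 859) - 1169562) = -1894987/(2*(-758)*(-1068) - 1169562) = -1894987/(1619088 - 1169562) = -1894987/449526 = -1894987*1/449526 = -13633/3234 ≈ -4.2155)
1/o = 1/(-13633/3234) = -3234/13633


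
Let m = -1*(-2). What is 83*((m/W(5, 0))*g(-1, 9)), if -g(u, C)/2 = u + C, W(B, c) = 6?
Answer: -1328/3 ≈ -442.67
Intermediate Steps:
m = 2
g(u, C) = -2*C - 2*u (g(u, C) = -2*(u + C) = -2*(C + u) = -2*C - 2*u)
83*((m/W(5, 0))*g(-1, 9)) = 83*((2/6)*(-2*9 - 2*(-1))) = 83*((2*(⅙))*(-18 + 2)) = 83*((⅓)*(-16)) = 83*(-16/3) = -1328/3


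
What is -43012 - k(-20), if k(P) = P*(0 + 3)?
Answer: -42952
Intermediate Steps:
k(P) = 3*P (k(P) = P*3 = 3*P)
-43012 - k(-20) = -43012 - 3*(-20) = -43012 - 1*(-60) = -43012 + 60 = -42952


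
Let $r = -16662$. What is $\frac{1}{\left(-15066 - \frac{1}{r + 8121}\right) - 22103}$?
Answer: $- \frac{8541}{317460428} \approx -2.6904 \cdot 10^{-5}$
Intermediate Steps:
$\frac{1}{\left(-15066 - \frac{1}{r + 8121}\right) - 22103} = \frac{1}{\left(-15066 - \frac{1}{-16662 + 8121}\right) - 22103} = \frac{1}{\left(-15066 - \frac{1}{-8541}\right) - 22103} = \frac{1}{\left(-15066 - - \frac{1}{8541}\right) - 22103} = \frac{1}{\left(-15066 + \frac{1}{8541}\right) - 22103} = \frac{1}{- \frac{128678705}{8541} - 22103} = \frac{1}{- \frac{317460428}{8541}} = - \frac{8541}{317460428}$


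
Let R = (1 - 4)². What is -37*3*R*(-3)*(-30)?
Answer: -89910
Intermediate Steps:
R = 9 (R = (-3)² = 9)
-37*3*R*(-3)*(-30) = -37*3*9*(-3)*(-30) = -999*(-3)*(-30) = -37*(-81)*(-30) = 2997*(-30) = -89910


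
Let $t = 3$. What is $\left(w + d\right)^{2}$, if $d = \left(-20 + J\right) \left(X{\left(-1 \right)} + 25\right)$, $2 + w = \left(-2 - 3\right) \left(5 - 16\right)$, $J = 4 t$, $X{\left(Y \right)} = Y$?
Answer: $19321$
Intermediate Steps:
$J = 12$ ($J = 4 \cdot 3 = 12$)
$w = 53$ ($w = -2 + \left(-2 - 3\right) \left(5 - 16\right) = -2 - -55 = -2 + 55 = 53$)
$d = -192$ ($d = \left(-20 + 12\right) \left(-1 + 25\right) = \left(-8\right) 24 = -192$)
$\left(w + d\right)^{2} = \left(53 - 192\right)^{2} = \left(-139\right)^{2} = 19321$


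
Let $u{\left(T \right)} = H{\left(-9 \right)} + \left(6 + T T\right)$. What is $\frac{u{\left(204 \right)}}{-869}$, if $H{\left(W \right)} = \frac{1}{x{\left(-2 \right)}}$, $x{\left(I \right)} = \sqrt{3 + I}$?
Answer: $- \frac{41623}{869} \approx -47.898$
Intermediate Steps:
$H{\left(W \right)} = 1$ ($H{\left(W \right)} = \frac{1}{\sqrt{3 - 2}} = \frac{1}{\sqrt{1}} = 1^{-1} = 1$)
$u{\left(T \right)} = 7 + T^{2}$ ($u{\left(T \right)} = 1 + \left(6 + T T\right) = 1 + \left(6 + T^{2}\right) = 7 + T^{2}$)
$\frac{u{\left(204 \right)}}{-869} = \frac{7 + 204^{2}}{-869} = \left(7 + 41616\right) \left(- \frac{1}{869}\right) = 41623 \left(- \frac{1}{869}\right) = - \frac{41623}{869}$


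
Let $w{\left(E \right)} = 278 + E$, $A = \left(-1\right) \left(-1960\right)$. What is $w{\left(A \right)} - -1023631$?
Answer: $1025869$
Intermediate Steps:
$A = 1960$
$w{\left(A \right)} - -1023631 = \left(278 + 1960\right) - -1023631 = 2238 + 1023631 = 1025869$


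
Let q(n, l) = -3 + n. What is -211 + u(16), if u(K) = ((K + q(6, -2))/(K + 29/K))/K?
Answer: -3164/15 ≈ -210.93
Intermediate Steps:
u(K) = (3 + K)/(K*(K + 29/K)) (u(K) = ((K + (-3 + 6))/(K + 29/K))/K = ((K + 3)/(K + 29/K))/K = ((3 + K)/(K + 29/K))/K = (3 + K)/(K*(K + 29/K)))
-211 + u(16) = -211 + (3 + 16)/(29 + 16**2) = -211 + 19/(29 + 256) = -211 + 19/285 = -211 + (1/285)*19 = -211 + 1/15 = -3164/15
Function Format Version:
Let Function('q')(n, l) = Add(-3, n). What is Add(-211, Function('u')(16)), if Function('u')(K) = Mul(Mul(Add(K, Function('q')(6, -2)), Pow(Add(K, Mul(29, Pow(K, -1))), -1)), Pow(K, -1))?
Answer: Rational(-3164, 15) ≈ -210.93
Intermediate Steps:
Function('u')(K) = Mul(Pow(K, -1), Pow(Add(K, Mul(29, Pow(K, -1))), -1), Add(3, K)) (Function('u')(K) = Mul(Mul(Add(K, Add(-3, 6)), Pow(Add(K, Mul(29, Pow(K, -1))), -1)), Pow(K, -1)) = Mul(Mul(Add(K, 3), Pow(Add(K, Mul(29, Pow(K, -1))), -1)), Pow(K, -1)) = Mul(Mul(Add(3, K), Pow(Add(K, Mul(29, Pow(K, -1))), -1)), Pow(K, -1)) = Mul(Mul(Pow(Add(K, Mul(29, Pow(K, -1))), -1), Add(3, K)), Pow(K, -1)) = Mul(Pow(K, -1), Pow(Add(K, Mul(29, Pow(K, -1))), -1), Add(3, K)))
Add(-211, Function('u')(16)) = Add(-211, Mul(Pow(Add(29, Pow(16, 2)), -1), Add(3, 16))) = Add(-211, Mul(Pow(Add(29, 256), -1), 19)) = Add(-211, Mul(Pow(285, -1), 19)) = Add(-211, Mul(Rational(1, 285), 19)) = Add(-211, Rational(1, 15)) = Rational(-3164, 15)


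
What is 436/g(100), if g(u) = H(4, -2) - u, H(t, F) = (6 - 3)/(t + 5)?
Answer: -1308/299 ≈ -4.3746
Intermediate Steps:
H(t, F) = 3/(5 + t)
g(u) = 1/3 - u (g(u) = 3/(5 + 4) - u = 3/9 - u = 3*(1/9) - u = 1/3 - u)
436/g(100) = 436/(1/3 - 1*100) = 436/(1/3 - 100) = 436/(-299/3) = 436*(-3/299) = -1308/299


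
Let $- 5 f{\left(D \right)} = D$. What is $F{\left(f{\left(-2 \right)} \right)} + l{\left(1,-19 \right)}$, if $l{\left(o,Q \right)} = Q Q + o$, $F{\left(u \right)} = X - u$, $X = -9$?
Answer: $\frac{1763}{5} \approx 352.6$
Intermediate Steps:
$f{\left(D \right)} = - \frac{D}{5}$
$F{\left(u \right)} = -9 - u$
$l{\left(o,Q \right)} = o + Q^{2}$ ($l{\left(o,Q \right)} = Q^{2} + o = o + Q^{2}$)
$F{\left(f{\left(-2 \right)} \right)} + l{\left(1,-19 \right)} = \left(-9 - \left(- \frac{1}{5}\right) \left(-2\right)\right) + \left(1 + \left(-19\right)^{2}\right) = \left(-9 - \frac{2}{5}\right) + \left(1 + 361\right) = \left(-9 - \frac{2}{5}\right) + 362 = - \frac{47}{5} + 362 = \frac{1763}{5}$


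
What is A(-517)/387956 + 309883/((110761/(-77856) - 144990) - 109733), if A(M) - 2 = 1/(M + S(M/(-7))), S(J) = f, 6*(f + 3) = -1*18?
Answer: -699317058505468517/574842402160693316 ≈ -1.2165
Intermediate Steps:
f = -6 (f = -3 + (-1*18)/6 = -3 + (⅙)*(-18) = -3 - 3 = -6)
S(J) = -6
A(M) = 2 + 1/(-6 + M) (A(M) = 2 + 1/(M - 6) = 2 + 1/(-6 + M))
A(-517)/387956 + 309883/((110761/(-77856) - 144990) - 109733) = ((-11 + 2*(-517))/(-6 - 517))/387956 + 309883/((110761/(-77856) - 144990) - 109733) = ((-11 - 1034)/(-523))*(1/387956) + 309883/((110761*(-1/77856) - 144990) - 109733) = -1/523*(-1045)*(1/387956) + 309883/((-110761/77856 - 144990) - 109733) = (1045/523)*(1/387956) + 309883/(-11288452201/77856 - 109733) = 1045/202900988 + 309883/(-19831824649/77856) = 1045/202900988 + 309883*(-77856/19831824649) = 1045/202900988 - 3446607264/2833117807 = -699317058505468517/574842402160693316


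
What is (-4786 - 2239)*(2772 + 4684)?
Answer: -52378400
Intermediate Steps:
(-4786 - 2239)*(2772 + 4684) = -7025*7456 = -52378400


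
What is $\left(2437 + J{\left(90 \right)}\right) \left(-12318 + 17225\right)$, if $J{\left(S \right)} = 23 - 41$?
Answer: $11870033$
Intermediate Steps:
$J{\left(S \right)} = -18$ ($J{\left(S \right)} = 23 - 41 = -18$)
$\left(2437 + J{\left(90 \right)}\right) \left(-12318 + 17225\right) = \left(2437 - 18\right) \left(-12318 + 17225\right) = 2419 \cdot 4907 = 11870033$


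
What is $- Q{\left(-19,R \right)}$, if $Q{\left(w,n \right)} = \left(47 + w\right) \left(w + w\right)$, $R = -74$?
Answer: $1064$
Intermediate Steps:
$Q{\left(w,n \right)} = 2 w \left(47 + w\right)$ ($Q{\left(w,n \right)} = \left(47 + w\right) 2 w = 2 w \left(47 + w\right)$)
$- Q{\left(-19,R \right)} = - 2 \left(-19\right) \left(47 - 19\right) = - 2 \left(-19\right) 28 = \left(-1\right) \left(-1064\right) = 1064$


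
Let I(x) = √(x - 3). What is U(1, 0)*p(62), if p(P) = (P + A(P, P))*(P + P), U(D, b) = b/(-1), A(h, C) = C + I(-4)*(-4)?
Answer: 0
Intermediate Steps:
I(x) = √(-3 + x)
A(h, C) = C - 4*I*√7 (A(h, C) = C + √(-3 - 4)*(-4) = C + √(-7)*(-4) = C + (I*√7)*(-4) = C - 4*I*√7)
U(D, b) = -b (U(D, b) = b*(-1) = -b)
p(P) = 2*P*(2*P - 4*I*√7) (p(P) = (P + (P - 4*I*√7))*(P + P) = (2*P - 4*I*√7)*(2*P) = 2*P*(2*P - 4*I*√7))
U(1, 0)*p(62) = (-1*0)*(4*62*(62 - 2*I*√7)) = 0*(15376 - 496*I*√7) = 0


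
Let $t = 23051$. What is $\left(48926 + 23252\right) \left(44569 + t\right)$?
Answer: $4880676360$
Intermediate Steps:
$\left(48926 + 23252\right) \left(44569 + t\right) = \left(48926 + 23252\right) \left(44569 + 23051\right) = 72178 \cdot 67620 = 4880676360$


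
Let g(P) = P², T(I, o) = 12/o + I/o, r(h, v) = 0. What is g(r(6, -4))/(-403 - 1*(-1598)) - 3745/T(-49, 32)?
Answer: 119840/37 ≈ 3238.9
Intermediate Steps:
g(r(6, -4))/(-403 - 1*(-1598)) - 3745/T(-49, 32) = 0²/(-403 - 1*(-1598)) - 3745*32/(12 - 49) = 0/(-403 + 1598) - 3745/((1/32)*(-37)) = 0/1195 - 3745/(-37/32) = 0*(1/1195) - 3745*(-32/37) = 0 + 119840/37 = 119840/37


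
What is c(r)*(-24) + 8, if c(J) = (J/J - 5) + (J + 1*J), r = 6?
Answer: -184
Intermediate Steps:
c(J) = -4 + 2*J (c(J) = (1 - 5) + (J + J) = -4 + 2*J)
c(r)*(-24) + 8 = (-4 + 2*6)*(-24) + 8 = (-4 + 12)*(-24) + 8 = 8*(-24) + 8 = -192 + 8 = -184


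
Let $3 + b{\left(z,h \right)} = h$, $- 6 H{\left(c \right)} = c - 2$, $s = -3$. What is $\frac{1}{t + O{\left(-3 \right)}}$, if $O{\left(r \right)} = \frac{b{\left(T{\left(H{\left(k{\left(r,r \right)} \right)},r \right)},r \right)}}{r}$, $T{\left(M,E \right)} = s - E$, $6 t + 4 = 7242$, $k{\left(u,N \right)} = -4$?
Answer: $\frac{3}{3625} \approx 0.00082759$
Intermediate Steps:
$t = \frac{3619}{3}$ ($t = - \frac{2}{3} + \frac{1}{6} \cdot 7242 = - \frac{2}{3} + 1207 = \frac{3619}{3} \approx 1206.3$)
$H{\left(c \right)} = \frac{1}{3} - \frac{c}{6}$ ($H{\left(c \right)} = - \frac{c - 2}{6} = - \frac{-2 + c}{6} = \frac{1}{3} - \frac{c}{6}$)
$T{\left(M,E \right)} = -3 - E$
$b{\left(z,h \right)} = -3 + h$
$O{\left(r \right)} = \frac{-3 + r}{r}$
$\frac{1}{t + O{\left(-3 \right)}} = \frac{1}{\frac{3619}{3} + \frac{-3 - 3}{-3}} = \frac{1}{\frac{3619}{3} - -2} = \frac{1}{\frac{3619}{3} + 2} = \frac{1}{\frac{3625}{3}} = \frac{3}{3625}$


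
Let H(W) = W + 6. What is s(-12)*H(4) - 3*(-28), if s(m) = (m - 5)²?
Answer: 2974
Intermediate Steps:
H(W) = 6 + W
s(m) = (-5 + m)²
s(-12)*H(4) - 3*(-28) = (-5 - 12)²*(6 + 4) - 3*(-28) = (-17)²*10 + 84 = 289*10 + 84 = 2890 + 84 = 2974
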